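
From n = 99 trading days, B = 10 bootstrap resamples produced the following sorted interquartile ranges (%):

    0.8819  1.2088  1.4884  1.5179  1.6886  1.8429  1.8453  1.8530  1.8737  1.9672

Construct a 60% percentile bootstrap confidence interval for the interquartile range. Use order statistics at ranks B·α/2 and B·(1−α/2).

α = 0.40; lower rank = 10 × 0.200 = 2; upper rank = 10 × 0.800 = 8.
The 2nd smallest replicate is 1.2088; the 8th is 1.8530.

(1.2088, 1.8530)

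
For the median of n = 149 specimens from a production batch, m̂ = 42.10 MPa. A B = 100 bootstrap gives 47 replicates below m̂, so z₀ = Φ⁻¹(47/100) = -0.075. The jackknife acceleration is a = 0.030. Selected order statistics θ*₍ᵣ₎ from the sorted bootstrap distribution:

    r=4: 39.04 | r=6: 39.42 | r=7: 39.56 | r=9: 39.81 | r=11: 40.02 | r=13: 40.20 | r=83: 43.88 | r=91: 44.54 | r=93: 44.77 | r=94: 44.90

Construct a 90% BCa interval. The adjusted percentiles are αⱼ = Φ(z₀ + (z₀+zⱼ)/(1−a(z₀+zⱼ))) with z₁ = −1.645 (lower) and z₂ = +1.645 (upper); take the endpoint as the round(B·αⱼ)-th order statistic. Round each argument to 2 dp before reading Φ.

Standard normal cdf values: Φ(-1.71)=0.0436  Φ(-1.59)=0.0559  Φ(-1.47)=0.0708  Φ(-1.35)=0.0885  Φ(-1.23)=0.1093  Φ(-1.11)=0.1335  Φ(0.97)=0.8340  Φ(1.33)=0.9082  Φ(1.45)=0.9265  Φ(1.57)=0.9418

(39.04, 44.90)

Lower: z₀ + z₁ = -0.075 + (-1.645) = -1.720; 1 − a(z₀+z₁) = 1 − (0.030)(-1.720) = 1.0516; argument = -0.075 + (-1.720)/1.0516 = -1.7106 → -1.71.
α₁ = Φ(-1.71) = 0.0436; rank = round(100 × 0.0436) = 4; θ*₍4₎ = 39.04.
Upper: z₀ + z₂ = 1.570; 1 − a(z₀+z₂) = 0.9529; argument = 1.5726 → 1.57; α₂ = 0.9418; rank = 94; θ*₍94₎ = 44.90.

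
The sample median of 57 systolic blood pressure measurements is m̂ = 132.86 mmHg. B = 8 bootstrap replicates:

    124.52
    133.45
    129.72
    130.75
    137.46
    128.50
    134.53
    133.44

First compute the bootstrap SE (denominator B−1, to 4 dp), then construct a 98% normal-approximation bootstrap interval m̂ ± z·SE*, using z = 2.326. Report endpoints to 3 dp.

Mean of replicates = 131.5462; sum of squared deviations = 113.7028; SE* = √(113.7028/7) = 4.0303
Margin = 2.326 × 4.0303 = 9.3745
Interval: 132.86 ± 9.3745

(123.486, 142.234)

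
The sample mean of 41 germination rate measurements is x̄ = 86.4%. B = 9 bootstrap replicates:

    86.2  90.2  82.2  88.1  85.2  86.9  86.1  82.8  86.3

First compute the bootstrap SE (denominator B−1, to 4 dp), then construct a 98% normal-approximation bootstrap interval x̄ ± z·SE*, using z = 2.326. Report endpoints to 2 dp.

Mean of replicates = 86.0000; sum of squared deviations = 48.3200; SE* = √(48.3200/8) = 2.4576
Margin = 2.326 × 2.4576 = 5.716
Interval: 86.4 ± 5.716

(80.68, 92.12)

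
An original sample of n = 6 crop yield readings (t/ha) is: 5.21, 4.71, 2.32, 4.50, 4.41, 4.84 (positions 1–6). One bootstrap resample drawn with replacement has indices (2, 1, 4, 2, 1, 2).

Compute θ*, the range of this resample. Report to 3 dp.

θ* = 0.710

Resample values: 4.71, 5.21, 4.50, 4.71, 5.21, 4.71.
Range = 5.21 − 4.50 = 0.710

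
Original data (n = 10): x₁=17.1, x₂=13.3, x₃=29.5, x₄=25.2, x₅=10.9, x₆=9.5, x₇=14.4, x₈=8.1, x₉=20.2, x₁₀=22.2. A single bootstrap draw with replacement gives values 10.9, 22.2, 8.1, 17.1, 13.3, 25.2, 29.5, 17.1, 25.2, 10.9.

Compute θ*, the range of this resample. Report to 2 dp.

θ* = 21.40

Range = 29.5 − 8.1 = 21.40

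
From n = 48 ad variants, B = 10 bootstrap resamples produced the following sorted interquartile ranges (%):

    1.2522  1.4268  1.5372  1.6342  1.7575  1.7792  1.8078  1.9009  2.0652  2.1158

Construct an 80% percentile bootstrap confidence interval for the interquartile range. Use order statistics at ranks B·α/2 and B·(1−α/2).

(1.2522, 2.0652)

α = 0.20; lower rank = 10 × 0.100 = 1; upper rank = 10 × 0.900 = 9.
The 1st smallest replicate is 1.2522; the 9th is 2.0652.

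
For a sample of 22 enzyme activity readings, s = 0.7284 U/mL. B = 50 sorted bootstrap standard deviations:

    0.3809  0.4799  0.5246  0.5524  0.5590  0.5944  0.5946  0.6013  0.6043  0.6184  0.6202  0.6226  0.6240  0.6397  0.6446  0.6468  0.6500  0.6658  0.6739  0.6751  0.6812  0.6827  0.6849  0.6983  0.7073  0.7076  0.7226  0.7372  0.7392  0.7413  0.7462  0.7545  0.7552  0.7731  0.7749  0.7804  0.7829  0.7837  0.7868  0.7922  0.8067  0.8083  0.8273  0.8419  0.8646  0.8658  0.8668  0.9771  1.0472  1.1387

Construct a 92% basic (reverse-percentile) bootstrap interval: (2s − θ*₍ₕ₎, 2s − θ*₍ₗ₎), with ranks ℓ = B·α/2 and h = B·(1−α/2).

(0.4797, 0.9769)

Percentile endpoints at ranks 2 and 48: θ*₍2₎ = 0.4799, θ*₍48₎ = 0.9771.
Basic interval reflects these around s:
  lower = 2 × 0.7284 − 0.9771 = 0.4797
  upper = 2 × 0.7284 − 0.4799 = 0.9769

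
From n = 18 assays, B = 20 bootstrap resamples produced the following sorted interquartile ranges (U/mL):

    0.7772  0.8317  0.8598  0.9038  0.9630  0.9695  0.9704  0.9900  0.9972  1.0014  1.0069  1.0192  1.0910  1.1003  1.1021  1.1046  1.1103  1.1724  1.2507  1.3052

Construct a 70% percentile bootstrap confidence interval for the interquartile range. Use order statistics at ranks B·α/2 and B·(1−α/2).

(0.8598, 1.1103)

α = 0.30; lower rank = 20 × 0.150 = 3; upper rank = 20 × 0.850 = 17.
The 3rd smallest replicate is 0.8598; the 17th is 1.1103.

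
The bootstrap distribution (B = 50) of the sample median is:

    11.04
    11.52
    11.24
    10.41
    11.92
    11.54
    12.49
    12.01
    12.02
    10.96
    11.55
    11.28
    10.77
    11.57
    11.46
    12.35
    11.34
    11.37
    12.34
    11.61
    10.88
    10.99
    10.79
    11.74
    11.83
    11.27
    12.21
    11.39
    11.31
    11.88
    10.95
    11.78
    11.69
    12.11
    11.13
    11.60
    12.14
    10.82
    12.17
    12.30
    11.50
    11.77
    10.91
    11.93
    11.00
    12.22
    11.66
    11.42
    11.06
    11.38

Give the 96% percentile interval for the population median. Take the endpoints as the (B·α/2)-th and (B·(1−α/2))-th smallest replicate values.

(10.41, 12.35)

Sorted replicates: 10.41, 10.77, 10.79, 10.82, 10.88, 10.91, 10.95, 10.96, 10.99, 11.00, 11.04, 11.06, 11.13, 11.24, 11.27, 11.28, 11.31, 11.34, 11.37, 11.38, 11.39, 11.42, 11.46, 11.50, 11.52, 11.54, 11.55, 11.57, 11.60, 11.61, 11.66, 11.69, 11.74, 11.77, 11.78, 11.83, 11.88, 11.92, 11.93, 12.01, 12.02, 12.11, 12.14, 12.17, 12.21, 12.22, 12.30, 12.34, 12.35, 12.49
α = 0.04; lower rank = 50 × 0.020 = 1; upper rank = 50 × 0.980 = 49.
The 1st smallest replicate is 10.41; the 49th is 12.35.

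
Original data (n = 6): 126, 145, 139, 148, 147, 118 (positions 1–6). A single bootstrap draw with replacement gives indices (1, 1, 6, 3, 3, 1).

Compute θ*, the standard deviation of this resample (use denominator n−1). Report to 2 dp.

θ* = 8.34

Resample values: 126, 126, 118, 139, 139, 126.
Mean = 129.0000; sum of squared deviations = 348.0000
s² = 348.0000 / 5 = 69.6000
s = √69.6000 = 8.34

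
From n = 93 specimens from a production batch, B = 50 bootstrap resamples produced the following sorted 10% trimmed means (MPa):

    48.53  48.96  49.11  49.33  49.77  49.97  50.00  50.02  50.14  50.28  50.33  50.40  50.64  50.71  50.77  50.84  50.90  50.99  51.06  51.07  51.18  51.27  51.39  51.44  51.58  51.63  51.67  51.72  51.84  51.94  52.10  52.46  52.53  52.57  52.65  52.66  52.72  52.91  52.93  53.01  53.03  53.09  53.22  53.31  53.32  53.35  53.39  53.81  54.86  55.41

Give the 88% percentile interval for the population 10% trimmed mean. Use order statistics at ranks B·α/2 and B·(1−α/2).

α = 0.12; lower rank = 50 × 0.060 = 3; upper rank = 50 × 0.940 = 47.
The 3rd smallest replicate is 49.11; the 47th is 53.39.

(49.11, 53.39)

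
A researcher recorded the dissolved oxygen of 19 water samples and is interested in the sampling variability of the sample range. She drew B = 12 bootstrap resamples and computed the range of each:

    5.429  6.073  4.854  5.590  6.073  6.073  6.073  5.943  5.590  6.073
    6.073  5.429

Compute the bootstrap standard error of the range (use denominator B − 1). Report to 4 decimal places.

SE* = 0.3951

Bootstrap SE is the standard deviation of the 12 replicate ranges.
Mean of replicates: (5.429 + 6.073 + 4.854 + 5.590 + 6.073 + 6.073 + 6.073 + 5.943 + 5.590 + 6.073 + 6.073 + 5.429) / 12 = 69.27300 / 12 = 5.77275
Sum of squared deviations: (−0.34375)² + (+0.30025)² + (−0.91875)² + (−0.18275)² + (+0.30025)² + (+0.30025)² + (+0.30025)² + (+0.17025)² + (−0.18275)² + (+0.30025)² + (+0.30025)² + (−0.34375)² = 1.71711
Variance = 1.71711 / 11 = 0.15610
SE* = √0.15610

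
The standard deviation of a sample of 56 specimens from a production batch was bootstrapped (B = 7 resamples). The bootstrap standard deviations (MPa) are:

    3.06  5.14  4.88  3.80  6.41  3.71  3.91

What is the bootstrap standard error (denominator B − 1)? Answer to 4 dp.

SE* = 1.1320

Bootstrap SE is the standard deviation of the 7 replicate standard deviations.
Mean of replicates: (3.06 + 5.14 + 4.88 + 3.80 + 6.41 + 3.71 + 3.91) / 7 = 30.91000 / 7 = 4.41571
Sum of squared deviations: (−1.35571)² + (+0.72429)² + (+0.46429)² + (−0.61571)² + (+1.99429)² + (−0.70571)² + (−0.50571)² = 7.68817
Variance = 7.68817 / 6 = 1.28136
SE* = √1.28136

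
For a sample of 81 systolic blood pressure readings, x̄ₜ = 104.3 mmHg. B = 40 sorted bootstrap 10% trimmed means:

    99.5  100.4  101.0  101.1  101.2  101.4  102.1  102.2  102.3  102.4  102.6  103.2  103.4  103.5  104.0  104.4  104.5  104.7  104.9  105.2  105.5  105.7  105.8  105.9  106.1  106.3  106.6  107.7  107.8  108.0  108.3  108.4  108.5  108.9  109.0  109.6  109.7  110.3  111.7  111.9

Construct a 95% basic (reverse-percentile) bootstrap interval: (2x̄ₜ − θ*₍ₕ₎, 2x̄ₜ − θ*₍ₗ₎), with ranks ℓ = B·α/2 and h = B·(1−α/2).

Percentile endpoints at ranks 1 and 39: θ*₍1₎ = 99.5, θ*₍39₎ = 111.7.
Basic interval reflects these around x̄ₜ:
  lower = 2 × 104.3 − 111.7 = 96.9
  upper = 2 × 104.3 − 99.5 = 109.1

(96.9, 109.1)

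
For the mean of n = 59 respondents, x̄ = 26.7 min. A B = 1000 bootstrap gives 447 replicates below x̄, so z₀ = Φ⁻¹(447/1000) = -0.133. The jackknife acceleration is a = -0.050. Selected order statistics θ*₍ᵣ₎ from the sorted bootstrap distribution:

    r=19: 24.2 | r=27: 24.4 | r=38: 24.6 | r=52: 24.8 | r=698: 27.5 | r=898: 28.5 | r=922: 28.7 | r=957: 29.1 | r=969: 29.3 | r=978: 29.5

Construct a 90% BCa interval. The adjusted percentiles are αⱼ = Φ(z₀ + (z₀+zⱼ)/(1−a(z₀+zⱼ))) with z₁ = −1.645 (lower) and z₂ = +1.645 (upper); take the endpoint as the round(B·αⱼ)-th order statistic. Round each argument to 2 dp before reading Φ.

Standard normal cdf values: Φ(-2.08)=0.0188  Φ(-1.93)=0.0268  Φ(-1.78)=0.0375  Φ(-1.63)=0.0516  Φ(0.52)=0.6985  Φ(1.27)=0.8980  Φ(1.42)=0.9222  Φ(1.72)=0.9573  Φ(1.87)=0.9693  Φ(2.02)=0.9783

(24.2, 28.5)

Lower: z₀ + z₁ = -0.133 + (-1.645) = -1.778; 1 − a(z₀+z₁) = 1 − (-0.050)(-1.778) = 0.9111; argument = -0.133 + (-1.778)/0.9111 = -2.0845 → -2.08.
α₁ = Φ(-2.08) = 0.0188; rank = round(1000 × 0.0188) = 19; θ*₍19₎ = 24.2.
Upper: z₀ + z₂ = 1.512; 1 − a(z₀+z₂) = 1.0756; argument = 1.2727 → 1.27; α₂ = 0.8980; rank = 898; θ*₍898₎ = 28.5.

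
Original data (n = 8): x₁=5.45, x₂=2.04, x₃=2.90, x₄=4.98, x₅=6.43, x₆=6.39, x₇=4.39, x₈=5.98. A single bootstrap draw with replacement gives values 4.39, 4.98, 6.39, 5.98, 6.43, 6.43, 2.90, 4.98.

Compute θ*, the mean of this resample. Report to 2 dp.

Mean = (4.39 + 4.98 + 6.39 + 5.98 + 6.43 + 6.43 + 2.90 + 4.98) / 8 = 42.480 / 8 = 5.31

θ* = 5.31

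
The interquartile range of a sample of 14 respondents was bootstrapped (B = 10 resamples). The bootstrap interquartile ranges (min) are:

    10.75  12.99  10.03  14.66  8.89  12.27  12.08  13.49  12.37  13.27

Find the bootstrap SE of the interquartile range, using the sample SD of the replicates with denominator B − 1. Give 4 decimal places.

SE* = 1.7371

Bootstrap SE is the standard deviation of the 10 replicate interquartile ranges.
Mean of replicates: (10.75 + 12.99 + 10.03 + 14.66 + 8.89 + 12.27 + 12.08 + 13.49 + 12.37 + 13.27) / 10 = 120.80000 / 10 = 12.08000
Sum of squared deviations: (−1.33000)² + (+0.91000)² + (−2.05000)² + (+2.58000)² + (−3.19000)² + (+0.19000)² + (+0.00000)² + (+1.41000)² + (+0.29000)² + (+1.19000)² = 27.15640
Variance = 27.15640 / 9 = 3.01738
SE* = √3.01738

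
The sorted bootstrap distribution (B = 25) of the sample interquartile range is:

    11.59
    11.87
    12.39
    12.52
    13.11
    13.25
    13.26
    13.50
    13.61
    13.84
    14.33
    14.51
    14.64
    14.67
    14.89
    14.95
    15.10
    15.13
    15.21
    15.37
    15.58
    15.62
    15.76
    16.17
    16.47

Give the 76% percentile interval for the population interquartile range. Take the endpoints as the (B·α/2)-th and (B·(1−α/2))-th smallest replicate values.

(12.39, 15.62)

α = 0.24; lower rank = 25 × 0.120 = 3; upper rank = 25 × 0.880 = 22.
The 3rd smallest replicate is 12.39; the 22nd is 15.62.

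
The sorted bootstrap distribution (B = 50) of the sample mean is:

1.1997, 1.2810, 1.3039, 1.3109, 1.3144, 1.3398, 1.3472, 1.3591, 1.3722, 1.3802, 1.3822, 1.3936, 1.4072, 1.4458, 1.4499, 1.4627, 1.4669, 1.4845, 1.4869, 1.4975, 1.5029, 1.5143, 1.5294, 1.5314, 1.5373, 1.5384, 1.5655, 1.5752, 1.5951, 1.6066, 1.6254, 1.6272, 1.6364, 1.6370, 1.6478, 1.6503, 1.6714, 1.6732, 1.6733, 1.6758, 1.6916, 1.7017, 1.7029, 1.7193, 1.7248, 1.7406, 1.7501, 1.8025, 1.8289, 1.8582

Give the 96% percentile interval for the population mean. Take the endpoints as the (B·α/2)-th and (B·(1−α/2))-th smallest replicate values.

(1.1997, 1.8289)

α = 0.04; lower rank = 50 × 0.020 = 1; upper rank = 50 × 0.980 = 49.
The 1st smallest replicate is 1.1997; the 49th is 1.8289.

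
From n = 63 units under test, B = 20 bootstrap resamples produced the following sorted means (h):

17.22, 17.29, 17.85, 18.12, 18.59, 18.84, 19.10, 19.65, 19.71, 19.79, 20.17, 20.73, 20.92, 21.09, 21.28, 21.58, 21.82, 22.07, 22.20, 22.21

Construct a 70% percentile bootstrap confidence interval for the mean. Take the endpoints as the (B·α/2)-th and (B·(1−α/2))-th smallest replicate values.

(17.85, 21.82)

α = 0.30; lower rank = 20 × 0.150 = 3; upper rank = 20 × 0.850 = 17.
The 3rd smallest replicate is 17.85; the 17th is 21.82.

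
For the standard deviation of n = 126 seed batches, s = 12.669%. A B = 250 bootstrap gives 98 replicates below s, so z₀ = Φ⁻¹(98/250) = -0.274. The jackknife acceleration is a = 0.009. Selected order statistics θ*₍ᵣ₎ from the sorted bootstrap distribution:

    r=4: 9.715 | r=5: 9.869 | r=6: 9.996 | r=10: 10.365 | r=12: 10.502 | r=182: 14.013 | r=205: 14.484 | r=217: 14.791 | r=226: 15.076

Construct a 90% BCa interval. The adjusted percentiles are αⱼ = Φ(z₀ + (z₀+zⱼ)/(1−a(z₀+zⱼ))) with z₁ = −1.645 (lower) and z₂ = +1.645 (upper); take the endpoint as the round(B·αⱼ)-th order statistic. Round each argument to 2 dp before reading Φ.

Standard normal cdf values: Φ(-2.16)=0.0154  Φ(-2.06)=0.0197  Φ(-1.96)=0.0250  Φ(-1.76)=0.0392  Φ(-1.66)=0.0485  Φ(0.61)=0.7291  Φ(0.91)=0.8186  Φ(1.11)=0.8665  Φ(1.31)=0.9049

(9.715, 14.791)

Lower: z₀ + z₁ = -0.274 + (-1.645) = -1.919; 1 − a(z₀+z₁) = 1 − (0.009)(-1.919) = 1.0173; argument = -0.274 + (-1.919)/1.0173 = -2.1604 → -2.16.
α₁ = Φ(-2.16) = 0.0154; rank = round(250 × 0.0154) = 4; θ*₍4₎ = 9.715.
Upper: z₀ + z₂ = 1.371; 1 − a(z₀+z₂) = 0.9877; argument = 1.1141 → 1.11; α₂ = 0.8665; rank = 217; θ*₍217₎ = 14.791.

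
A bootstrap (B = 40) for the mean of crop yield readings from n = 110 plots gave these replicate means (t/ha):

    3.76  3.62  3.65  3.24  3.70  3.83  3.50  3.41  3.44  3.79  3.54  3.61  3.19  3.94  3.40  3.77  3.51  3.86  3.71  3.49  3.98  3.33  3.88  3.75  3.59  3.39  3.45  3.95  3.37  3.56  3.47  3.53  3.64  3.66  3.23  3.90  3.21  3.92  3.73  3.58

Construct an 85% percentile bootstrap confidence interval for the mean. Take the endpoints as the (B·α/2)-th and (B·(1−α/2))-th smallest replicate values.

Sorted replicates: 3.19, 3.21, 3.23, 3.24, 3.33, 3.37, 3.39, 3.40, 3.41, 3.44, 3.45, 3.47, 3.49, 3.50, 3.51, 3.53, 3.54, 3.56, 3.58, 3.59, 3.61, 3.62, 3.64, 3.65, 3.66, 3.70, 3.71, 3.73, 3.75, 3.76, 3.77, 3.79, 3.83, 3.86, 3.88, 3.90, 3.92, 3.94, 3.95, 3.98
α = 0.15; lower rank = 40 × 0.075 = 3; upper rank = 40 × 0.925 = 37.
The 3rd smallest replicate is 3.23; the 37th is 3.92.

(3.23, 3.92)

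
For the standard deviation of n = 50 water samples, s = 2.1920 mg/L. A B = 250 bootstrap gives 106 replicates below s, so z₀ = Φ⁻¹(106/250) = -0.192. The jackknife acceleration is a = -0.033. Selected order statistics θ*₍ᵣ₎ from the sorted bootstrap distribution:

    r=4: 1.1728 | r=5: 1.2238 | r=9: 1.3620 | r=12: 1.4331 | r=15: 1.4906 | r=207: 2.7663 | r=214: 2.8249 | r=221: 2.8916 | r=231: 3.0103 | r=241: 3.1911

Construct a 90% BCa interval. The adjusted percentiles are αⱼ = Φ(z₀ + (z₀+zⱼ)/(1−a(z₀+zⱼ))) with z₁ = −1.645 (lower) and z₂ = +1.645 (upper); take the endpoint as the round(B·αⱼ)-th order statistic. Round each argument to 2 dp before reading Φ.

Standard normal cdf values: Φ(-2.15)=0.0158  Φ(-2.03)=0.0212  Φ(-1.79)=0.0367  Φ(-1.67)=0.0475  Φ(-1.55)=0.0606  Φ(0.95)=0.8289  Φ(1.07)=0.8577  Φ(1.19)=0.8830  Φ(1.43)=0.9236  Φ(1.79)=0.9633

Lower: z₀ + z₁ = -0.192 + (-1.645) = -1.837; 1 − a(z₀+z₁) = 1 − (-0.033)(-1.837) = 0.9394; argument = -0.192 + (-1.837)/0.9394 = -2.1475 → -2.15.
α₁ = Φ(-2.15) = 0.0158; rank = round(250 × 0.0158) = 4; θ*₍4₎ = 1.1728.
Upper: z₀ + z₂ = 1.453; 1 − a(z₀+z₂) = 1.0479; argument = 1.1945 → 1.19; α₂ = 0.8830; rank = 221; θ*₍221₎ = 2.8916.

(1.1728, 2.8916)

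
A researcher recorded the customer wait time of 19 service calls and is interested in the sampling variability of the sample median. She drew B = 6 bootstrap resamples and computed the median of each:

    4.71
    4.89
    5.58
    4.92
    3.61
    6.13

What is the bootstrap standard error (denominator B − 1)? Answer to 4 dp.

SE* = 0.8537

Bootstrap SE is the standard deviation of the 6 replicate medians.
Mean of replicates: (4.71 + 4.89 + 5.58 + 4.92 + 3.61 + 6.13) / 6 = 29.84000 / 6 = 4.97333
Sum of squared deviations: (−0.26333)² + (−0.08333)² + (+0.60667)² + (−0.05333)² + (−1.36333)² + (+1.15667)² = 3.64373
Variance = 3.64373 / 5 = 0.72875
SE* = √0.72875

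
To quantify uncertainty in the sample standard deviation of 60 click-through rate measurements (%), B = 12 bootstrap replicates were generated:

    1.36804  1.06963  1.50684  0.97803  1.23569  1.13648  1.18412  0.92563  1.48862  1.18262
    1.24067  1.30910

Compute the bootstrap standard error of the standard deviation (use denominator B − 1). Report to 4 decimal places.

SE* = 0.1815

Bootstrap SE is the standard deviation of the 12 replicate standard deviations.
Mean of replicates: (1.36804 + 1.06963 + 1.50684 + 0.97803 + 1.23569 + 1.13648 + 1.18412 + 0.92563 + 1.48862 + 1.18262 + 1.24067 + 1.30910) / 12 = 14.625470 / 12 = 1.218789
Sum of squared deviations: (+0.149251)² + (−0.149159)² + (+0.288051)² + (−0.240759)² + (+0.016901)² + (−0.082309)² + (−0.034669)² + (−0.293159)² + (+0.269831)² + (−0.036169)² + (+0.021881)² + (+0.090311)² = 0.362419
Variance = 0.362419 / 11 = 0.032947
SE* = √0.032947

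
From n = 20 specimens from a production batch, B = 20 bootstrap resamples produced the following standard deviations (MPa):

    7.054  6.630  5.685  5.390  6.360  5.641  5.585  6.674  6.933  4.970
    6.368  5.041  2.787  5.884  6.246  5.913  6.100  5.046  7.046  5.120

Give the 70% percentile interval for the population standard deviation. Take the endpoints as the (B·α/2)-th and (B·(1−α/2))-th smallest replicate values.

(5.041, 6.674)

Sorted replicates: 2.787, 4.970, 5.041, 5.046, 5.120, 5.390, 5.585, 5.641, 5.685, 5.884, 5.913, 6.100, 6.246, 6.360, 6.368, 6.630, 6.674, 6.933, 7.046, 7.054
α = 0.30; lower rank = 20 × 0.150 = 3; upper rank = 20 × 0.850 = 17.
The 3rd smallest replicate is 5.041; the 17th is 6.674.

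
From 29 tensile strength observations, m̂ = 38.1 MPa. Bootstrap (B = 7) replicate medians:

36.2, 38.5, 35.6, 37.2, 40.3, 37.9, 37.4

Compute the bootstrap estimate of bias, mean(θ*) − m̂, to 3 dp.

bias = −0.514

mean(θ*) = (36.2 + 38.5 + 35.6 + 37.2 + 40.3 + 37.9 + 37.4) / 7 = 37.5857
bias = 37.5857 − 38.1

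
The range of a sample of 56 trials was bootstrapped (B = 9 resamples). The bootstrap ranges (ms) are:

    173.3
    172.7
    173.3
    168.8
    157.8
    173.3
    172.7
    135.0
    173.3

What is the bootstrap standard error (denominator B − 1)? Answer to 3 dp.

Bootstrap SE is the standard deviation of the 9 replicate ranges.
Mean of replicates: (173.3 + 172.7 + 173.3 + 168.8 + 157.8 + 173.3 + 172.7 + 135.0 + 173.3) / 9 = 1500.2000 / 9 = 166.6889
Sum of squared deviations: (+6.6111)² + (+6.0111)² + (+6.6111)² + (+2.1111)² + (−8.8889)² + (+6.6111)² + (+6.0111)² + (−31.6889)² + (+6.6111)² = 1334.7489
Variance = 1334.7489 / 8 = 166.8436
SE* = √166.8436

SE* = 12.917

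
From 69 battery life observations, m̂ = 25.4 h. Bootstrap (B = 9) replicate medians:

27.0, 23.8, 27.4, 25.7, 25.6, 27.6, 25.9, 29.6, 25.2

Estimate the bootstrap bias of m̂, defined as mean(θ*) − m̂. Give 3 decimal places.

mean(θ*) = (27.0 + 23.8 + 27.4 + 25.7 + 25.6 + 27.6 + 25.9 + 29.6 + 25.2) / 9 = 26.4222
bias = 26.4222 − 25.4

bias = +1.022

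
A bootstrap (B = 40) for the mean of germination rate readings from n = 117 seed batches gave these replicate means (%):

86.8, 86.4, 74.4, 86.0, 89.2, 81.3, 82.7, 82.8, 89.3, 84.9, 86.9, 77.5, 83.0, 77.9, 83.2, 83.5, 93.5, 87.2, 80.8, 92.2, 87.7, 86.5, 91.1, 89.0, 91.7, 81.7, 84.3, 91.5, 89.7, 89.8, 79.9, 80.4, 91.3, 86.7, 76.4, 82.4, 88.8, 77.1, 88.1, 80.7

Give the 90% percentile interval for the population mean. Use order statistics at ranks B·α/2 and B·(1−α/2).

(76.4, 91.7)

Sorted replicates: 74.4, 76.4, 77.1, 77.5, 77.9, 79.9, 80.4, 80.7, 80.8, 81.3, 81.7, 82.4, 82.7, 82.8, 83.0, 83.2, 83.5, 84.3, 84.9, 86.0, 86.4, 86.5, 86.7, 86.8, 86.9, 87.2, 87.7, 88.1, 88.8, 89.0, 89.2, 89.3, 89.7, 89.8, 91.1, 91.3, 91.5, 91.7, 92.2, 93.5
α = 0.10; lower rank = 40 × 0.050 = 2; upper rank = 40 × 0.950 = 38.
The 2nd smallest replicate is 76.4; the 38th is 91.7.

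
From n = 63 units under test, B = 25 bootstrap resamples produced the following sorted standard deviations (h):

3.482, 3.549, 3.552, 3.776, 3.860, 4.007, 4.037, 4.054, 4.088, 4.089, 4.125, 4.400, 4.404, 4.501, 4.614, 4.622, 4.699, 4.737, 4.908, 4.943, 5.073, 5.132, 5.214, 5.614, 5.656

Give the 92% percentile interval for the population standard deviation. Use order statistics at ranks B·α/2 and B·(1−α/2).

(3.482, 5.614)

α = 0.08; lower rank = 25 × 0.040 = 1; upper rank = 25 × 0.960 = 24.
The 1st smallest replicate is 3.482; the 24th is 5.614.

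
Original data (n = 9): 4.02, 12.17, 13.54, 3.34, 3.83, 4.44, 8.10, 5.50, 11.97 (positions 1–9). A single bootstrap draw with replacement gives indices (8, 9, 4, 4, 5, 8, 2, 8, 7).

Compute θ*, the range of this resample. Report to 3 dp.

θ* = 8.830

Resample values: 5.50, 11.97, 3.34, 3.34, 3.83, 5.50, 12.17, 5.50, 8.10.
Range = 12.17 − 3.34 = 8.830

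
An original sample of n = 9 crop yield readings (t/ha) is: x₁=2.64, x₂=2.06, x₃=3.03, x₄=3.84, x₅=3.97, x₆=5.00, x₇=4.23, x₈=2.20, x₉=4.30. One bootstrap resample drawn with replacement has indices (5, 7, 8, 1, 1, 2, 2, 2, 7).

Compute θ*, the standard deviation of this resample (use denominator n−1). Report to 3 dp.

Resample values: 3.97, 4.23, 2.20, 2.64, 2.64, 2.06, 2.06, 2.06, 4.23.
Mean = 2.8989; sum of squared deviations = 7.4247
s² = 7.4247 / 8 = 0.9281
s = √0.9281 = 0.963

θ* = 0.963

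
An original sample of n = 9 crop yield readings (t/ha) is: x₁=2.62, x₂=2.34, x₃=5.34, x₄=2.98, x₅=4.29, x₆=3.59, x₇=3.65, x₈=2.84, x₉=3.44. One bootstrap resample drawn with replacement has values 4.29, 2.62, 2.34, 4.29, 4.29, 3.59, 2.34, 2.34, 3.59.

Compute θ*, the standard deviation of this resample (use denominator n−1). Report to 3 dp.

Mean = 3.2989; sum of squared deviations = 6.3357
s² = 6.3357 / 8 = 0.7920
s = √0.7920 = 0.890

θ* = 0.890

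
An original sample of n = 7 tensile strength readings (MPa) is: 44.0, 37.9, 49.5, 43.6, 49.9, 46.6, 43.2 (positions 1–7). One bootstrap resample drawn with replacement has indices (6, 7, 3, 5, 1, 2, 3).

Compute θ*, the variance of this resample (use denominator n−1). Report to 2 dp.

Resample values: 46.6, 43.2, 49.5, 49.9, 44.0, 37.9, 49.5.
Mean = 45.8000; sum of squared deviations = 117.2400
s² = 117.2400 / 6 = 19.5400

θ* = 19.54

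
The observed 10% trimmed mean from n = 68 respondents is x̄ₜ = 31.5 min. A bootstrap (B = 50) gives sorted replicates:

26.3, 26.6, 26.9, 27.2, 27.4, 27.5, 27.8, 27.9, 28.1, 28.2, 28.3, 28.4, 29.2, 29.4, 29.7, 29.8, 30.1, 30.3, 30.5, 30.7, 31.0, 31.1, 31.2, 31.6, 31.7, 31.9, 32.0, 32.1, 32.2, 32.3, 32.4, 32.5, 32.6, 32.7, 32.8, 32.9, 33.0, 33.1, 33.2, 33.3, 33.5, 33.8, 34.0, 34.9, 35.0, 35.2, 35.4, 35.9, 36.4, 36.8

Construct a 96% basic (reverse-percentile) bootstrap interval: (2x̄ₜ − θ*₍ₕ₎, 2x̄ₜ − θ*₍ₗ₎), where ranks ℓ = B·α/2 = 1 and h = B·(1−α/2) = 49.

Percentile endpoints at ranks 1 and 49: θ*₍1₎ = 26.3, θ*₍49₎ = 36.4.
Basic interval reflects these around x̄ₜ:
  lower = 2 × 31.5 − 36.4 = 26.6
  upper = 2 × 31.5 − 26.3 = 36.7

(26.6, 36.7)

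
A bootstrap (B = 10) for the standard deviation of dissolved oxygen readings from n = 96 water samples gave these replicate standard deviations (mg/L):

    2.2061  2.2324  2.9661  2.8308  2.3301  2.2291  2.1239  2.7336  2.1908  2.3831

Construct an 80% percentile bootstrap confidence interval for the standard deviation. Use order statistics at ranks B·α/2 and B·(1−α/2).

(2.1239, 2.8308)

Sorted replicates: 2.1239, 2.1908, 2.2061, 2.2291, 2.2324, 2.3301, 2.3831, 2.7336, 2.8308, 2.9661
α = 0.20; lower rank = 10 × 0.100 = 1; upper rank = 10 × 0.900 = 9.
The 1st smallest replicate is 2.1239; the 9th is 2.8308.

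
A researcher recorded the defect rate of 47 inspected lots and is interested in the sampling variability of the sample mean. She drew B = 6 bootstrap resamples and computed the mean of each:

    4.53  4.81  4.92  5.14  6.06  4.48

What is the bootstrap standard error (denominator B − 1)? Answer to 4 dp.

SE* = 0.5790

Bootstrap SE is the standard deviation of the 6 replicate means.
Mean of replicates: (4.53 + 4.81 + 4.92 + 5.14 + 6.06 + 4.48) / 6 = 29.94000 / 6 = 4.99000
Sum of squared deviations: (−0.46000)² + (−0.18000)² + (−0.07000)² + (+0.15000)² + (+1.07000)² + (−0.51000)² = 1.67640
Variance = 1.67640 / 5 = 0.33528
SE* = √0.33528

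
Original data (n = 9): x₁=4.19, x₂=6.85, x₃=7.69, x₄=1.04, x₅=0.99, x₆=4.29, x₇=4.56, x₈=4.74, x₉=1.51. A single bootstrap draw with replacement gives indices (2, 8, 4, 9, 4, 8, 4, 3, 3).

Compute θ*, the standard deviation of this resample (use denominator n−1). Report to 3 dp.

θ* = 2.935

Resample values: 6.85, 4.74, 1.04, 1.51, 1.04, 4.74, 1.04, 7.69, 7.69.
Mean = 4.0378; sum of squared deviations = 68.9220
s² = 68.9220 / 8 = 8.6152
s = √8.6152 = 2.935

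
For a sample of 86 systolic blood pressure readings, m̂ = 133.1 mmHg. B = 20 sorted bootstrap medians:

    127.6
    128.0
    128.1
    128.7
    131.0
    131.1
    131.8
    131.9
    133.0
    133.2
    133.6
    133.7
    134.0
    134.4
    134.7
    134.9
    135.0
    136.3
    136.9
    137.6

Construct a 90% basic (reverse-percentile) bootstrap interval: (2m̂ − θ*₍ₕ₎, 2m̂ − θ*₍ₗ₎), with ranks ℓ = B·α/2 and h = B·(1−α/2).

Percentile endpoints at ranks 1 and 19: θ*₍1₎ = 127.6, θ*₍19₎ = 136.9.
Basic interval reflects these around m̂:
  lower = 2 × 133.1 − 136.9 = 129.3
  upper = 2 × 133.1 − 127.6 = 138.6

(129.3, 138.6)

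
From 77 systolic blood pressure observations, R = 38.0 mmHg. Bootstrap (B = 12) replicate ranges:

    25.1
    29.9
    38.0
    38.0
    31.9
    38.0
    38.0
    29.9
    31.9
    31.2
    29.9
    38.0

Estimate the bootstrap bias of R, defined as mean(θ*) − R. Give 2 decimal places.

mean(θ*) = (25.1 + 29.9 + 38.0 + 38.0 + 31.9 + 38.0 + 38.0 + 29.9 + 31.9 + 31.2 + 29.9 + 38.0) / 12 = 33.317
bias = 33.317 − 38.0

bias = −4.68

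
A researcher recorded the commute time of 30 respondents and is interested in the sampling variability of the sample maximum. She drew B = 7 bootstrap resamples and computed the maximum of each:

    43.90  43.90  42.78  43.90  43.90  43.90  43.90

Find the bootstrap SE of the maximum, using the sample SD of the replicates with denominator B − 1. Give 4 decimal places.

SE* = 0.4233

Bootstrap SE is the standard deviation of the 7 replicate maximums.
Mean of replicates: (43.90 + 43.90 + 42.78 + 43.90 + 43.90 + 43.90 + 43.90) / 7 = 306.18000 / 7 = 43.74000
Sum of squared deviations: (+0.16000)² + (+0.16000)² + (−0.96000)² + (+0.16000)² + (+0.16000)² + (+0.16000)² + (+0.16000)² = 1.07520
Variance = 1.07520 / 6 = 0.17920
SE* = √0.17920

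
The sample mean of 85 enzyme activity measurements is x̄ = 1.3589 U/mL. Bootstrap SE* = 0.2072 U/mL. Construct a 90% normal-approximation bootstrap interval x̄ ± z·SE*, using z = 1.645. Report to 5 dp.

(1.01806, 1.69974)

Margin = 1.645 × 0.2072 = 0.340844
Interval: 1.3589 ± 0.340844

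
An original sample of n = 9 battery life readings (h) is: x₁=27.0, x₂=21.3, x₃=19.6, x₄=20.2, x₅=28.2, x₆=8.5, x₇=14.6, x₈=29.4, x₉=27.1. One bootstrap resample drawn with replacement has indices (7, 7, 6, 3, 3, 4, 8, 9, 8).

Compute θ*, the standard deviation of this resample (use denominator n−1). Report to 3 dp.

Resample values: 14.6, 14.6, 8.5, 19.6, 19.6, 20.2, 29.4, 27.1, 29.4.
Mean = 20.3333; sum of squared deviations = 417.0600
s² = 417.0600 / 8 = 52.1325
s = √52.1325 = 7.220

θ* = 7.220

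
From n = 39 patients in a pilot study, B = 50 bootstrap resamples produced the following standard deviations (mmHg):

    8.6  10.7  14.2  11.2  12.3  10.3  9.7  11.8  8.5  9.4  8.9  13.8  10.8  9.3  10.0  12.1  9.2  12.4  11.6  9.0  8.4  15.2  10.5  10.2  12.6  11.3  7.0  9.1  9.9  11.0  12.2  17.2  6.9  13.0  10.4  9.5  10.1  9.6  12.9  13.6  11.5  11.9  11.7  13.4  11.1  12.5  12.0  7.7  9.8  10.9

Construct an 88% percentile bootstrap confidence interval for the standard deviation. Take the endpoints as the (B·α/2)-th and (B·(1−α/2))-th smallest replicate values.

Sorted replicates: 6.9, 7.0, 7.7, 8.4, 8.5, 8.6, 8.9, 9.0, 9.1, 9.2, 9.3, 9.4, 9.5, 9.6, 9.7, 9.8, 9.9, 10.0, 10.1, 10.2, 10.3, 10.4, 10.5, 10.7, 10.8, 10.9, 11.0, 11.1, 11.2, 11.3, 11.5, 11.6, 11.7, 11.8, 11.9, 12.0, 12.1, 12.2, 12.3, 12.4, 12.5, 12.6, 12.9, 13.0, 13.4, 13.6, 13.8, 14.2, 15.2, 17.2
α = 0.12; lower rank = 50 × 0.060 = 3; upper rank = 50 × 0.940 = 47.
The 3rd smallest replicate is 7.7; the 47th is 13.8.

(7.7, 13.8)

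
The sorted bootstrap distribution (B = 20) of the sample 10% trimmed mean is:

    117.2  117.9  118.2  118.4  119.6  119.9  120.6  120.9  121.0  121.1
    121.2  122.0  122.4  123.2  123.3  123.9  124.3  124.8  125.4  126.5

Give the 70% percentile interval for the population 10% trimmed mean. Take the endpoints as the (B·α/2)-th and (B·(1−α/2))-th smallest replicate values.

(118.2, 124.3)

α = 0.30; lower rank = 20 × 0.150 = 3; upper rank = 20 × 0.850 = 17.
The 3rd smallest replicate is 118.2; the 17th is 124.3.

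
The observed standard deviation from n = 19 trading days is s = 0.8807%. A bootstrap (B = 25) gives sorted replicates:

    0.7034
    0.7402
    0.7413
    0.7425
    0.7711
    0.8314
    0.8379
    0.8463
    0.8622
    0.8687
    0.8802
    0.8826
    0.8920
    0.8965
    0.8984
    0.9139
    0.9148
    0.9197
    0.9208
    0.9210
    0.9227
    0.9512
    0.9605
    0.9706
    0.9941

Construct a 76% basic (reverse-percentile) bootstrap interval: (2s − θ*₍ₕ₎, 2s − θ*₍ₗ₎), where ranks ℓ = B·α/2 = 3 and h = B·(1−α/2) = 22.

(0.8102, 1.0201)

Percentile endpoints at ranks 3 and 22: θ*₍3₎ = 0.7413, θ*₍22₎ = 0.9512.
Basic interval reflects these around s:
  lower = 2 × 0.8807 − 0.9512 = 0.8102
  upper = 2 × 0.8807 − 0.7413 = 1.0201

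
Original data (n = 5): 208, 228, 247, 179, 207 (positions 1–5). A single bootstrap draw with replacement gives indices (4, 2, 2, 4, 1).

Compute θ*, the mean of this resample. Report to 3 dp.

θ* = 204.400

Resample values: 179, 228, 228, 179, 208.
Mean = (179 + 228 + 228 + 179 + 208) / 5 = 1022.0 / 5 = 204.400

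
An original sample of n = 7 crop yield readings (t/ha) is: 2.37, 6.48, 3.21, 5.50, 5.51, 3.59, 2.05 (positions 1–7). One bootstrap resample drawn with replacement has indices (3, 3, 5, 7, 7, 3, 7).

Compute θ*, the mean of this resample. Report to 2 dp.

θ* = 3.04

Resample values: 3.21, 3.21, 5.51, 2.05, 2.05, 3.21, 2.05.
Mean = (3.21 + 3.21 + 5.51 + 2.05 + 2.05 + 3.21 + 2.05) / 7 = 21.290 / 7 = 3.04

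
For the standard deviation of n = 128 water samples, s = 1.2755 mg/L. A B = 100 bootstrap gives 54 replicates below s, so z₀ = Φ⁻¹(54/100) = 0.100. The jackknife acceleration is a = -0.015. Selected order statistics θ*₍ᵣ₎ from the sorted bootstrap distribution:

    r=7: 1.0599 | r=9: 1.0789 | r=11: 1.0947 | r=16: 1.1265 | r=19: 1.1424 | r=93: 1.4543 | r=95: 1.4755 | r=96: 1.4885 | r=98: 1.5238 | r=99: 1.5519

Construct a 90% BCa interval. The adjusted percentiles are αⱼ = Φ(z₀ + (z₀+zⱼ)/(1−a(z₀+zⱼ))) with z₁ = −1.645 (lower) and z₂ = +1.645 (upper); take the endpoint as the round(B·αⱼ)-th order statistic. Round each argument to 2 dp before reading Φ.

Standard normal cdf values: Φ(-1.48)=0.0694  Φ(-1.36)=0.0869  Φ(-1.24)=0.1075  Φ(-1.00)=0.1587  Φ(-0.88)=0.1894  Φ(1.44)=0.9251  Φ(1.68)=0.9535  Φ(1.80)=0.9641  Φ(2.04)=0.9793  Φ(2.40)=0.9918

Lower: z₀ + z₁ = 0.100 + (-1.645) = -1.545; 1 − a(z₀+z₁) = 1 − (-0.015)(-1.545) = 0.9768; argument = 0.100 + (-1.545)/0.9768 = -1.4817 → -1.48.
α₁ = Φ(-1.48) = 0.0694; rank = round(100 × 0.0694) = 7; θ*₍7₎ = 1.0599.
Upper: z₀ + z₂ = 1.745; 1 − a(z₀+z₂) = 1.0262; argument = 1.8005 → 1.80; α₂ = 0.9641; rank = 96; θ*₍96₎ = 1.4885.

(1.0599, 1.4885)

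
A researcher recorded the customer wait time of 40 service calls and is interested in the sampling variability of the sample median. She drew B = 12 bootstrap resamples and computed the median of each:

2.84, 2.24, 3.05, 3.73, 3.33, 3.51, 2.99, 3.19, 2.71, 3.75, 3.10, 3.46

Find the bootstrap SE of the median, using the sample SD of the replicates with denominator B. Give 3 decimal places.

SE* = 0.419

Bootstrap SE is the standard deviation of the 12 replicate medians.
Mean of replicates: (2.84 + 2.24 + 3.05 + 3.73 + 3.33 + 3.51 + 2.99 + 3.19 + 2.71 + 3.75 + 3.10 + 3.46) / 12 = 37.9000 / 12 = 3.1583
Sum of squared deviations: (−0.3183)² + (−0.9183)² + (−0.1083)² + (+0.5717)² + (+0.1717)² + (+0.3517)² + (−0.1683)² + (+0.0317)² + (−0.4483)² + (+0.5917)² + (−0.0583)² + (+0.3017)² = 2.1112
Variance = 2.1112 / 12 = 0.1759
SE* = √0.1759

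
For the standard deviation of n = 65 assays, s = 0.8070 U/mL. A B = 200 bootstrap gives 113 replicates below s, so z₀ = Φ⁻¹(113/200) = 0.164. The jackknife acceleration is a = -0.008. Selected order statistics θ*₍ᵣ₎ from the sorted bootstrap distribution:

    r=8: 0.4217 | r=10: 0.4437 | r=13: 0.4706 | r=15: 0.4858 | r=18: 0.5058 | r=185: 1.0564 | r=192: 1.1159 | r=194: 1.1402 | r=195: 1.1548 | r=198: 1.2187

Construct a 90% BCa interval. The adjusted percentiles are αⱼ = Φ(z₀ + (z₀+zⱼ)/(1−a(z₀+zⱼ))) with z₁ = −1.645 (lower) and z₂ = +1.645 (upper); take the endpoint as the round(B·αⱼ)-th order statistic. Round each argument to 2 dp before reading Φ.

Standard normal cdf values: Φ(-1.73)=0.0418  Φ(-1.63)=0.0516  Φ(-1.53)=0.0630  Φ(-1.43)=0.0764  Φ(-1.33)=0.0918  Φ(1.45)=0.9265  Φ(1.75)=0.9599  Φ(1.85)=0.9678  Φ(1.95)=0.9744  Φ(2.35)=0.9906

(0.5058, 1.1548)

Lower: z₀ + z₁ = 0.164 + (-1.645) = -1.481; 1 − a(z₀+z₁) = 1 − (-0.008)(-1.481) = 0.9882; argument = 0.164 + (-1.481)/0.9882 = -1.3348 → -1.33.
α₁ = Φ(-1.33) = 0.0918; rank = round(200 × 0.0918) = 18; θ*₍18₎ = 0.5058.
Upper: z₀ + z₂ = 1.809; 1 − a(z₀+z₂) = 1.0145; argument = 1.9472 → 1.95; α₂ = 0.9744; rank = 195; θ*₍195₎ = 1.1548.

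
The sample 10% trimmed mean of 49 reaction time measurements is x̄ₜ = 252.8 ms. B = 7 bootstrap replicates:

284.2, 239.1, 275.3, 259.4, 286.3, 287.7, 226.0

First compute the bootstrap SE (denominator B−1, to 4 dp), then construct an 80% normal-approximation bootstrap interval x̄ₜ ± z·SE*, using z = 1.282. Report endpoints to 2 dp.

(221.11, 284.49)

Mean of replicates = 265.4286; sum of squared deviations = 3665.5943; SE* = √(3665.5943/6) = 24.7170
Margin = 1.282 × 24.7170 = 31.687
Interval: 252.8 ± 31.687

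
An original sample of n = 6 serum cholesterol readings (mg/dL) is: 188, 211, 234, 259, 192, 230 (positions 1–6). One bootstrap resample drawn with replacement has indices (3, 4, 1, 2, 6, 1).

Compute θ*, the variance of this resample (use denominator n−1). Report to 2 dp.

Resample values: 234, 259, 188, 211, 230, 188.
Mean = 218.3333; sum of squared deviations = 3929.3333
s² = 3929.3333 / 5 = 785.8667

θ* = 785.87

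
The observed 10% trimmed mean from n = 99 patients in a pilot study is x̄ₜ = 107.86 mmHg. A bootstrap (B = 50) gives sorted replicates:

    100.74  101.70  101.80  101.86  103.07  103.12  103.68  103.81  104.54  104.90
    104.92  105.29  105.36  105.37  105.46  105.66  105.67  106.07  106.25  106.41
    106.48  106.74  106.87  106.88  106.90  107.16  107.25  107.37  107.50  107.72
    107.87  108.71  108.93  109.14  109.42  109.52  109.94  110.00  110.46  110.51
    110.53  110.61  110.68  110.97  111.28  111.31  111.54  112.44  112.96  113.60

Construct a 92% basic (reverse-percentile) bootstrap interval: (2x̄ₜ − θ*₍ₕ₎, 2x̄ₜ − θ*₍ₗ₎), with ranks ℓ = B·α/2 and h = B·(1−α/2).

Percentile endpoints at ranks 2 and 48: θ*₍2₎ = 101.70, θ*₍48₎ = 112.44.
Basic interval reflects these around x̄ₜ:
  lower = 2 × 107.86 − 112.44 = 103.28
  upper = 2 × 107.86 − 101.70 = 114.02

(103.28, 114.02)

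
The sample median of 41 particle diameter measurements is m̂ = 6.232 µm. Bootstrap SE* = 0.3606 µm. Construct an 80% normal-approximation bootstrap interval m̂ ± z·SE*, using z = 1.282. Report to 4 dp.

(5.7697, 6.6943)

Margin = 1.282 × 0.3606 = 0.46229
Interval: 6.232 ± 0.46229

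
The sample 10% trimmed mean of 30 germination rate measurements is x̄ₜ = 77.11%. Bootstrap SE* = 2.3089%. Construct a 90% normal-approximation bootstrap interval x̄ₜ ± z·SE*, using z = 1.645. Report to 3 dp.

(73.312, 80.908)

Margin = 1.645 × 2.3089 = 3.7981
Interval: 77.11 ± 3.7981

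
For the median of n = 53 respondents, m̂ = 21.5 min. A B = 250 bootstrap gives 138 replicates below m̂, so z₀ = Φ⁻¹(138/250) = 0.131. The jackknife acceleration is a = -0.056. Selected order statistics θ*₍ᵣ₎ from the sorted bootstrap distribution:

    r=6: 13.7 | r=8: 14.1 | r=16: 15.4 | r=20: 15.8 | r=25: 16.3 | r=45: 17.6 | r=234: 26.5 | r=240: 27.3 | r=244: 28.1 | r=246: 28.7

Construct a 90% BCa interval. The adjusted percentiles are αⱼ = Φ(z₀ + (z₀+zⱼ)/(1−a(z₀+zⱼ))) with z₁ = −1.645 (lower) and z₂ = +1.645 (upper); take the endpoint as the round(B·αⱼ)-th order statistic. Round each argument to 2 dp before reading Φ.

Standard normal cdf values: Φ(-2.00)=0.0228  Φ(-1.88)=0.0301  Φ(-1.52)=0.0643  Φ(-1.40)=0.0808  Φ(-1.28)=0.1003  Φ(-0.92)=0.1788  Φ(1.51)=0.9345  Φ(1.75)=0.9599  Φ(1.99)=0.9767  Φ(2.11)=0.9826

Lower: z₀ + z₁ = 0.131 + (-1.645) = -1.514; 1 − a(z₀+z₁) = 1 − (-0.056)(-1.514) = 0.9152; argument = 0.131 + (-1.514)/0.9152 = -1.5233 → -1.52.
α₁ = Φ(-1.52) = 0.0643; rank = round(250 × 0.0643) = 16; θ*₍16₎ = 15.4.
Upper: z₀ + z₂ = 1.776; 1 − a(z₀+z₂) = 1.0995; argument = 1.7463 → 1.75; α₂ = 0.9599; rank = 240; θ*₍240₎ = 27.3.

(15.4, 27.3)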